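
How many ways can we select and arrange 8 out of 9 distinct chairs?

P(9,8) = 9!/(9-8)! = 9!/1!.

Final answer: P(9,8) = 362880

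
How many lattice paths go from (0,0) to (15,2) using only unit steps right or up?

Each path has 15 right steps and 2 up steps in some order (17 steps total).
Choose which 2 of the 17 steps are up: C(17,2).

Final answer: C(17,2) = 136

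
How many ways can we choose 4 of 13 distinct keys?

C(13,4) = 13!/(4! x (13-4)!).

Final answer: C(13,4) = 715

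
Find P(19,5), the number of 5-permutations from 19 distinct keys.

P(19,5) = 19!/(19-5)! = 19!/14!.

Final answer: P(19,5) = 1395360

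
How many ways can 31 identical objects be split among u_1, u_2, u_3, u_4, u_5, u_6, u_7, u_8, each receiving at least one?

Substitute u'_i = u_i - 1 (so u'_i >= 0). Then sum u'_i = 31 - 8 = 23.
Stars and bars: C(23+8-1, 8-1) = C(30,7).

Final answer: C(30,7) = 2035800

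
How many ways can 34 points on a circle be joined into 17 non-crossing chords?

This is counted by the nth Catalan number C_n. Here n = 34/2 = 17.
C_n = C(2n,n)/(n+1), so C_{17} = C(34,17)/18 = 2333606220/18.

Final answer: C_{17} = 129644790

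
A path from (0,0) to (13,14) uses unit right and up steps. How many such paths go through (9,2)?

Paths (0,0)->(9,2): C(11,2) = 55.
Paths (9,2)->(13,14): C(16,12) = 1820.
By multiplication principle: 55 x 1820.

Final answer: 100100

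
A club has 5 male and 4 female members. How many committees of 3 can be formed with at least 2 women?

Sum over valid woman counts:
C(4,2)C(5,1) = 30
C(4,3)C(5,0) = 4
Total: 30 + 4.

Final answer: 34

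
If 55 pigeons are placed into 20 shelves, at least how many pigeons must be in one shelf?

By the pigeonhole principle: ceiling(55/20).

Final answer: 3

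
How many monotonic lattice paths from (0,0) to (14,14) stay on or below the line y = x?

Total monotonic paths to (14,14): C(28,14) = 40116600.
By the reflection principle, paths that go above the diagonal number C(28,15) = 37442160.
Valid Dyck paths: 40116600 - 37442160.
(Equivalently, C_{14} = C(28,14)/15 = 40116600/15.)

Final answer: C_{14} = 2674440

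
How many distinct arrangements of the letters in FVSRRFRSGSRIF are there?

Letters (F:3, G:1, I:1, R:4, S:3, V:1). Total letters: 13.
Permutations = 13!/(4! x 3! x 3!).

Final answer: 7207200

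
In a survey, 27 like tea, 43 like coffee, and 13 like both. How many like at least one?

|A union B| = |A| + |B| - |A intersect B| = 27 + 43 - 13.

Final answer: 57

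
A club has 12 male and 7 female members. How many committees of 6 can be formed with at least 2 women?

Sum over valid woman counts:
C(7,2)C(12,4) = 10395
C(7,3)C(12,3) = 7700
C(7,4)C(12,2) = 2310
C(7,5)C(12,1) = 252
C(7,6)C(12,0) = 7
Total: 10395 + 7700 + 2310 + 252 + 7.

Final answer: 20664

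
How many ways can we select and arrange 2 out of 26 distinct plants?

P(26,2) = 26!/(26-2)! = 26!/24!.

Final answer: P(26,2) = 650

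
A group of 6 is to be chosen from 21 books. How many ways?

C(21,6) = 21!/(6! x 15!).

Final answer: \binom{21}{6} = 54264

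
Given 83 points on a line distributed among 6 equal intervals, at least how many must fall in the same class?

By pigeonhole with 83 objects and 6 categories: ceiling(83/6).

Final answer: 14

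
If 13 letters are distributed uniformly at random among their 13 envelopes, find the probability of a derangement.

Derangements satisfy D(n) = (n-1)(D(n-1) + D(n-2)), starting from D(0)=1, D(1)=0.
Building up: D(2)=1, D(3)=2, D(4)=9, D(5)=44, D(6)=265, D(7)=1854, D(8)=14833, D(9)=133496, D(10)=1334961, D(11)=14684570, D(12)=176214841, D(13)=2290792932.
Total arrangements: 13! = 6227020800.
Probability = D(13)/13! = 63633137/172972800.

Final answer: D(13)/13! = 2290792932/6227020800 = 0.367879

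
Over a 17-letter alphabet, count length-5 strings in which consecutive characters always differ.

Let g(n) count such strings. g(1) = 17, and each valid string of length n-1 extends in 16 ways (any symbol but the last), so g(n) = 16 g(n-1).
Total: g(5) = 17 x 16^4.

Final answer: 17 x 16^{4} = 1114112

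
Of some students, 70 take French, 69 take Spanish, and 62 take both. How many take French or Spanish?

|A union B| = |A| + |B| - |A intersect B| = 70 + 69 - 62.

Final answer: 77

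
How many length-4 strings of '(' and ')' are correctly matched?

This is counted by the nth Catalan number C_n. Here n = 2 (pairs).
C_n = (2n)!/(n!(n+1)!), so C_{2} = 4!/(2! x 3!) = C(4,2)/3 = 6/3.

Final answer: C_{2} = 2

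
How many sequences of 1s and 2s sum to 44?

Condition on the final move: it is a 1-step (f(n-1) ways to get there) or a 2-step (f(n-2) ways), so f(n) = f(n-1) + f(n-2), with f(1)=1, f(2)=2.
Building up term by term: f(1)=1, f(2)=2, f(3)=3, f(4)=5, f(5)=8, f(6)=13, f(7)=21, f(8)=34, f(9)=55, f(10)=89, f(11)=144, f(12)=233, f(13)=377, f(14)=610, f(15)=987, f(16)=1597, f(17)=2584, f(18)=4181, f(19)=6765, f(20)=10946, f(21)=17711, f(22)=28657, f(23)=46368, f(24)=75025, f(25)=121393, f(26)=196418, f(27)=317811, f(28)=514229, f(29)=832040, f(30)=1346269, f(31)=2178309, f(32)=3524578, f(33)=5702887, f(34)=9227465, f(35)=14930352, f(36)=24157817, f(37)=39088169, f(38)=63245986, f(39)=102334155, f(40)=165580141, f(41)=267914296, f(42)=433494437, f(43)=701408733, f(44)=1134903170.

Final answer: 1134903170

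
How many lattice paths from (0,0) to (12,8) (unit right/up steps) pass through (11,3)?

Paths (0,0)->(11,3): C(14,3) = 364.
Paths (11,3)->(12,8): C(6,5) = 6.
By multiplication principle: 364 x 6.

Final answer: 2184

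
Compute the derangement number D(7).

Use the recurrence D(n) = (n-1)(D(n-1) + D(n-2)) with D(0)=1, D(1)=0.
D(2) = 1 x (0 + 1) = 1
D(3) = 2 x (1 + 0) = 2
D(4) = 3 x (2 + 1) = 9
D(5) = 4 x (9 + 2) = 44
D(6) = 5 x (44 + 9) = 265
D(7) = 6 x (D(6) + D(5)) = 6 x (265 + 44)

Final answer: D(7) = 1854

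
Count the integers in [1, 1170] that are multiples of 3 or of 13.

Multiples of 3: 390. Multiples of 13: 90. Of both (lcm=39): 30.
By inclusion-exclusion: 390 + 90 - 30.

Final answer: 450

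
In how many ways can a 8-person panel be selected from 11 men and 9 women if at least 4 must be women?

Sum over valid woman counts:
C(9,4)C(11,4) = 41580
C(9,5)C(11,3) = 20790
C(9,6)C(11,2) = 4620
C(9,7)C(11,1) = 396
C(9,8)C(11,0) = 9
Total: 41580 + 20790 + 4620 + 396 + 9.

Final answer: 67395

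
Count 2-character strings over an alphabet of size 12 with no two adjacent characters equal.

First character: 12 choices. Each subsequent: 11 choices (must differ from the previous one).
Total: 12 x 11^1.

Final answer: 12 x 11^{1} = 132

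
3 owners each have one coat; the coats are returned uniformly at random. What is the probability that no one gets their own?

Use the recurrence D(n) = (n-1)(D(n-1) + D(n-2)) with D(0)=1, D(1)=0.
Building up: D(2)=1, D(3)=2.
Total arrangements: 3! = 6.
Probability = D(3)/3! = 1/3.

Final answer: D(3)/3! = 2/6 = 0.333333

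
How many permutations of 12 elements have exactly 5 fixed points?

Choose which 5 elements are fixed: C(12,5) = 792.
Derange the remaining 7 using D(j) = (j-1)(D(j-1) + D(j-2)), D(0)=1, D(1)=0: D(2)=1, D(3)=2, D(4)=9, D(5)=44, D(6)=265, D(7)=1854.
Total: 792 x 1854.

Final answer: C(12,5) D(7) = 1468368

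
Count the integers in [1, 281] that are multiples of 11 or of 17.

Multiples of 11: 25. Multiples of 17: 16. Of both (lcm=187): 1.
By inclusion-exclusion: 25 + 16 - 1.

Final answer: 40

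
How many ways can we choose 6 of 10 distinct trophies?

C(10,6) = 10!/(6! x (10-6)!).

Final answer: C(10,6) = 210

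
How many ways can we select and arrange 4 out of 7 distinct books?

P(7,4) = 7!/(7-4)! = 7!/3!.

Final answer: P(7,4) = 840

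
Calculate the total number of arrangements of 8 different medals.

The number of ways to arrange 8 distinct objects is 8!.

Final answer: 8! = 40320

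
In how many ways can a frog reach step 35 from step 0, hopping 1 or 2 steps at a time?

Let f(n) count the ways. The last step is size 1 or 2, so f(n) = f(n-1) + f(n-2) with f(1)=1, f(2)=2.
Iterating the recurrence: f(1)=1, f(2)=2, f(3)=3, f(4)=5, f(5)=8, f(6)=13, f(7)=21, f(8)=34, f(9)=55, f(10)=89, f(11)=144, f(12)=233, f(13)=377, f(14)=610, f(15)=987, f(16)=1597, f(17)=2584, f(18)=4181, f(19)=6765, f(20)=10946, f(21)=17711, f(22)=28657, f(23)=46368, f(24)=75025, f(25)=121393, f(26)=196418, f(27)=317811, f(28)=514229, f(29)=832040, f(30)=1346269, f(31)=2178309, f(32)=3524578, f(33)=5702887, f(34)=9227465, f(35)=14930352.

Final answer: 14930352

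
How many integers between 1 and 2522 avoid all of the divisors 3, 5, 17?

|div by 3|=840, |div by 5|=504, |div by 17|=148.
|div by 3&5|=168, |div by 3&17|=49, |div by 5&17|=29, |div by all|=9.
By inclusion-exclusion, divisible by at least one: 840+504+148-168-49-29+9 = 1255.
Not divisible by any: 2522 - 1255.

Final answer: 1267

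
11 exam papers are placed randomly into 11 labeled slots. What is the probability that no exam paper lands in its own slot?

Use the recurrence D(n) = (n-1)(D(n-1) + D(n-2)) with D(0)=1, D(1)=0.
Building up: D(2)=1, D(3)=2, D(4)=9, D(5)=44, D(6)=265, D(7)=1854, D(8)=14833, D(9)=133496, D(10)=1334961, D(11)=14684570.
Total arrangements: 11! = 39916800.
Probability = D(11)/11! = 1468457/3991680.

Final answer: D(11)/11! = 14684570/39916800 = 0.367879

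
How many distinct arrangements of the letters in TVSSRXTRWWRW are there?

Letters (R:3, S:2, T:2, V:1, W:3, X:1). Total letters: 12.
Permutations = 12!/(3! x 3! x 2! x 2!).

Final answer: 3326400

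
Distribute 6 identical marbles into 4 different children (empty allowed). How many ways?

Stars and bars: C(n+k-1, k-1) = C(9,3).

Final answer: C(9,3) = 84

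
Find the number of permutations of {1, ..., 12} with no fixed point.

D(n) = (n-1)(D(n-1) + D(n-2)), D(0)=1, D(1)=0.
Building up: D(2)=1, D(3)=2, D(4)=9, D(5)=44, D(6)=265, D(7)=1854, D(8)=14833, D(9)=133496, D(10)=1334961, D(11)=14684570.
D(12) = 11 x (D(11) + D(10)) = 11 x (14684570 + 1334961).

Final answer: D(12) = 176214841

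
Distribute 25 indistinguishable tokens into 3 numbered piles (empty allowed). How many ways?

Stars and bars: C(n+k-1, k-1) = C(27,2).

Final answer: C(27,2) = 351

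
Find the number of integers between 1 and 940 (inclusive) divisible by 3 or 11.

Multiples of 3: 313. Multiples of 11: 85. Of both (lcm=33): 28.
By inclusion-exclusion: 313 + 85 - 28.

Final answer: 370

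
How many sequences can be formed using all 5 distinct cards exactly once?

The number of ways to arrange 5 distinct objects is 5!.

Final answer: 5! = 120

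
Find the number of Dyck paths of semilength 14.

Total monotonic paths to (14,14): C(28,14) = 40116600.
Reflecting each bad path at its first crossing gives a bijection with paths to (13,15): C(28,15) = 37442160.
Valid Dyck paths: 40116600 - 37442160.
(These counts are the Catalan numbers.)

Final answer: C_{14} = 2674440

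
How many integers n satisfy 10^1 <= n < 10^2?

First digit: 9 choices (1-9). Each of the remaining 1 digit: 10 choices.
Total: 9 x 10^1.

Final answer: 90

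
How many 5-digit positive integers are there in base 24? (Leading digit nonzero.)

In base 24, the leading digit has 23 choices (1..23); each of the remaining 4 digits has 24 choices.
Total: 23 x 24^4.

Final answer: 7630848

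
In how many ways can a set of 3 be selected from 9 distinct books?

C(9,3) = 9!/(3! x (9-3)!).

Final answer: C(9,3) = 84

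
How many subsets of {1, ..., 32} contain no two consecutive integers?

Condition on whether n belongs to the subset: if not, any valid subset of {1, ..., n-1} works (a(n-1)); if so, n-1 is excluded and the rest is a valid subset of {1, ..., n-2} (a(n-2)). Hence a(n) = a(n-1) + a(n-2), a(1)=2, a(2)=3.
Building up term by term: a(1)=2, a(2)=3, a(3)=5, a(4)=8, a(5)=13, a(6)=21, a(7)=34, a(8)=55, a(9)=89, a(10)=144, a(11)=233, a(12)=377, a(13)=610, a(14)=987, a(15)=1597, a(16)=2584, a(17)=4181, a(18)=6765, a(19)=10946, a(20)=17711, a(21)=28657, a(22)=46368, a(23)=75025, a(24)=121393, a(25)=196418, a(26)=317811, a(27)=514229, a(28)=832040, a(29)=1346269, a(30)=2178309, a(31)=3524578, a(32)=5702887.

Final answer: 5702887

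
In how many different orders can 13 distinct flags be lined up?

The number of ways to arrange 13 distinct objects is 13!.

Final answer: 13! = 6227020800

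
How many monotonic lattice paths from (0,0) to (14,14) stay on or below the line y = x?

Total monotonic paths to (14,14): C(28,14) = 40116600.
A path is bad iff it touches y = x + 1; reflecting its initial segment maps bad paths bijectively onto all paths to (13,15), of which there are C(28,15) = 37442160.
Valid Dyck paths: 40116600 - 37442160.
(Equivalently, C_{14} = C(28,14)/15 = 40116600/15.)

Final answer: C_{14} = 2674440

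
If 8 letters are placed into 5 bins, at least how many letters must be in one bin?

By the pigeonhole principle: ceiling(8/5).

Final answer: 2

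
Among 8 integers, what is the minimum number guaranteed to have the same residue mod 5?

There are 5 possible values for residue mod 5. With 8 integers and 5 categories, by pigeonhole: ceiling(8/5).

Final answer: 2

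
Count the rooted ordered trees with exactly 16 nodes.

This is counted by the nth Catalan number C_n. Here n = 16 - 1 = 15.
Using C_0 = 1 and C_(k+1) = C_k x 2(2k+1)/(k+2), build up term by term: C_1=1, C_2=2, C_3=5, C_4=14, C_5=42, C_6=132, C_7=429, C_8=1430, C_9=4862, C_10=16796, C_11=58786, C_12=208012, C_13=742900, C_14=2674440, C_15=9694845.

Final answer: C_{15} = 9694845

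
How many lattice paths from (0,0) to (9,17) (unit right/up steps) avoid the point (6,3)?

Total paths to (9,17): C(26,17) = 3124550.
Paths through (6,3): C(9,3) x C(17,14) = 57120.
Avoiding (6,3): 3124550 - 57120.

Final answer: 3067430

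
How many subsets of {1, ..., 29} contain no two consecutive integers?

Let a(n) count such subsets of {1, ..., n}. Either n is excluded (a(n-1) ways) or n is included, forcing n-1 out (a(n-2) ways), so a(n) = a(n-1) + a(n-2) with a(1)=2, a(2)=3.
Computing successive values: a(1)=2, a(2)=3, a(3)=5, a(4)=8, a(5)=13, a(6)=21, a(7)=34, a(8)=55, a(9)=89, a(10)=144, a(11)=233, a(12)=377, a(13)=610, a(14)=987, a(15)=1597, a(16)=2584, a(17)=4181, a(18)=6765, a(19)=10946, a(20)=17711, a(21)=28657, a(22)=46368, a(23)=75025, a(24)=121393, a(25)=196418, a(26)=317811, a(27)=514229, a(28)=832040, a(29)=1346269.

Final answer: 1346269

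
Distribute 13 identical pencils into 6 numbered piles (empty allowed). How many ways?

Stars and bars: C(n+k-1, k-1) = C(18,5).

Final answer: C(18,5) = 8568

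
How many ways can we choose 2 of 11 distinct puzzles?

C(11,2) = 11!/(2! x (11-2)!).

Final answer: C(11,2) = 55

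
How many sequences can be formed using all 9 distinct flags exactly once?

The number of ways to arrange 9 distinct objects is 9!.

Final answer: 9! = 362880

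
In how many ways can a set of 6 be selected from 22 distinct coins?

C(22,6) = 22!/(6! x (22-6)!).

Final answer: C(22,6) = 74613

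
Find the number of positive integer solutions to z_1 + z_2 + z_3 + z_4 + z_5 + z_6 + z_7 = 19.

Substitute z'_i = z_i - 1 (so z'_i >= 0). Then sum z'_i = 19 - 7 = 12.
Stars and bars: C(12+7-1, 7-1) = C(18,6).

Final answer: C(18,6) = 18564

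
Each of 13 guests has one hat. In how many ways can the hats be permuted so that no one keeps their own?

D(n) = (n-1)(D(n-1) + D(n-2)), D(0)=1, D(1)=0.
D(2) = 1 x (0 + 1) = 1
D(3) = 2 x (1 + 0) = 2
D(4) = 3 x (2 + 1) = 9
D(5) = 4 x (9 + 2) = 44
D(6) = 5 x (44 + 9) = 265
D(7) = 6 x (265 + 44) = 1854
D(8) = 7 x (1854 + 265) = 14833
D(9) = 8 x (14833 + 1854) = 133496
D(10) = 9 x (133496 + 14833) = 1334961
D(11) = 10 x (1334961 + 133496) = 14684570
D(12) = 11 x (14684570 + 1334961) = 176214841
D(13) = 12 x (D(12) + D(11)) = 12 x (176214841 + 14684570)

Final answer: D(13) = 2290792932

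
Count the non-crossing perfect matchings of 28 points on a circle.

The structures are counted by the Catalan number C_n. Here n = 28/2 = 14.
C_n = C(2n,n) - C(2n,n+1), so C_{14} = C(28,14) - C(28,15) = 40116600 - 37442160.

Final answer: C_{14} = 2674440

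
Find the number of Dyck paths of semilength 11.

Total monotonic paths to (11,11): C(22,11) = 705432.
A path is bad iff it touches y = x + 1; reflecting its initial segment maps bad paths bijectively onto all paths to (10,12), of which there are C(22,12) = 646646.
Valid Dyck paths: 705432 - 646646.
(This is the Catalan number C_{11}.)

Final answer: C_{11} = 58786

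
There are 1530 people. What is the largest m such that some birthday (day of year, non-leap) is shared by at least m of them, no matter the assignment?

There are 365 possible values for birthday (day of year, non-leap). With 1530 people and 365 categories, by pigeonhole: ceiling(1530/365).

Final answer: 5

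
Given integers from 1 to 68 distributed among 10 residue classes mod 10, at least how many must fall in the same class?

By pigeonhole with 68 objects and 10 categories: ceiling(68/10).

Final answer: 7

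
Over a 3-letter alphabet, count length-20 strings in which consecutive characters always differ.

Let g(n) count such strings. g(1) = 3, and each valid string of length n-1 extends in 2 ways (any symbol but the last), so g(n) = 2 g(n-1).
Total: g(20) = 3 x 2^19.

Final answer: 3 x 2^{19} = 1572864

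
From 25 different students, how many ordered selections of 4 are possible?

P(25,4) = 25!/(25-4)! = 25!/21!.

Final answer: P(25,4) = 303600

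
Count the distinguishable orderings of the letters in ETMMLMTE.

Letters (E:2, L:1, M:3, T:2). Total letters: 8.
Permutations = 8!/(3! x 2! x 2!).

Final answer: 1680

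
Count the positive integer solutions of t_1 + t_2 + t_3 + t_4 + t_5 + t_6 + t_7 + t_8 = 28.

Substitute t'_i = t_i - 1 (so t'_i >= 0). Then sum t'_i = 28 - 8 = 20.
Stars and bars: C(20+8-1, 8-1) = C(27,7).

Final answer: C(27,7) = 888030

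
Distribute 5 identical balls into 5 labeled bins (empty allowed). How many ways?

Stars and bars: C(n+k-1, k-1) = C(9,4).

Final answer: C(9,4) = 126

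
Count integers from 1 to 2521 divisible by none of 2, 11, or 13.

|div by 2|=1260, |div by 11|=229, |div by 13|=193.
|div by 2&11|=114, |div by 2&13|=96, |div by 11&13|=17, |div by all|=8.
By inclusion-exclusion, divisible by at least one: 1260+229+193-114-96-17+8 = 1463.
Not divisible by any: 2521 - 1463.

Final answer: 1058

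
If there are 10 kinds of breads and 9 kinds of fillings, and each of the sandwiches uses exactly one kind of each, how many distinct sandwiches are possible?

By the multiplication principle: 10 x 9.

Final answer: 90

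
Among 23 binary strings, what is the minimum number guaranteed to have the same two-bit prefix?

There are 4 possible values for two-bit prefix. With 23 binary strings and 4 categories, by pigeonhole: ceiling(23/4).

Final answer: 6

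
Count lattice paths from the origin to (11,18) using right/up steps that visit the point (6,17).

Paths (0,0)->(6,17): C(23,17) = 100947.
Paths (6,17)->(11,18): C(6,1) = 6.
By multiplication principle: 100947 x 6.

Final answer: 605682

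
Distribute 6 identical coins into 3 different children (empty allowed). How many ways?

Stars and bars: C(n+k-1, k-1) = C(8,2).

Final answer: C(8,2) = 28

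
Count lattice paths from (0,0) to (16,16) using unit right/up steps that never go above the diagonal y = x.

Total monotonic paths to (16,16): C(32,16) = 601080390.
By the reflection principle, paths that go above the diagonal number C(32,17) = 565722720.
Valid Dyck paths: 601080390 - 565722720.
(Equivalently, C_{16} = C(32,16)/17 = 601080390/17.)

Final answer: C_{16} = 35357670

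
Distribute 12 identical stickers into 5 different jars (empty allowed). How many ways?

Stars and bars: C(n+k-1, k-1) = C(16,4).

Final answer: C(16,4) = 1820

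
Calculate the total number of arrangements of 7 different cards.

The number of ways to arrange 7 distinct objects is 7!.

Final answer: 7! = 5040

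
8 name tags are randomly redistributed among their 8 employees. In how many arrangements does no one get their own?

D(n) = (n-1)(D(n-1) + D(n-2)), D(0)=1, D(1)=0.
D(2) = 1 x (0 + 1) = 1
D(3) = 2 x (1 + 0) = 2
D(4) = 3 x (2 + 1) = 9
D(5) = 4 x (9 + 2) = 44
D(6) = 5 x (44 + 9) = 265
D(7) = 6 x (265 + 44) = 1854
D(8) = 7 x (D(7) + D(6)) = 7 x (1854 + 265)

Final answer: D(8) = 14833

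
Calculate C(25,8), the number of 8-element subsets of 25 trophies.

C(25,8) = 25!/(8! x (25-8)!).

Final answer: C(25,8) = 1081575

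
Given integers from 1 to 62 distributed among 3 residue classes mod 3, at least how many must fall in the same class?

By pigeonhole with 62 objects and 3 categories: ceiling(62/3).

Final answer: 21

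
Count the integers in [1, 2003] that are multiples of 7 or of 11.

Multiples of 7: 286. Multiples of 11: 182. Of both (lcm=77): 26.
By inclusion-exclusion: 286 + 182 - 26.

Final answer: 442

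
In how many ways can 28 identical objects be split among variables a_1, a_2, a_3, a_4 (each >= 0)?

Stars and bars with 28 stars and 3 bars:
C(28+4-1, 4-1) = C(31,3).

Final answer: C(31,3) = 4495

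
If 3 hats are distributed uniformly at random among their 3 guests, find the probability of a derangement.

Derangements satisfy D(n) = (n-1)(D(n-1) + D(n-2)), starting from D(0)=1, D(1)=0.
Building up: D(2)=1, D(3)=2.
Total arrangements: 3! = 6.
Probability = D(3)/3! = 1/3.

Final answer: D(3)/3! = 2/6 = 0.333333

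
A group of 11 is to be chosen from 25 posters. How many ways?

C(25,11) = 25!/(11! x 14!).

Final answer: \binom{25}{11} = 4457400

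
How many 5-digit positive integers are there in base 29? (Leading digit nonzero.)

In base 29, the leading digit has 28 choices (1..28); each of the remaining 4 digits has 29 choices.
Total: 28 x 29^4.

Final answer: 19803868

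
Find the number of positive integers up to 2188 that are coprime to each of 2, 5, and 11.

|div by 2|=1094, |div by 5|=437, |div by 11|=198.
|div by 2&5|=218, |div by 2&11|=99, |div by 5&11|=39, |div by all|=19.
By inclusion-exclusion, divisible by at least one: 1094+437+198-218-99-39+19 = 1392.
Not divisible by any: 2188 - 1392.

Final answer: 796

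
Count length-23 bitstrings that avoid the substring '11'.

A valid string ends in 0 (append to any length-(n-1) valid string) or in 01 (append to any length-(n-2) valid string), so a(n) = a(n-1) + a(n-2) with a(1)=2, a(2)=3.
Building up term by term: a(1)=2, a(2)=3, a(3)=5, a(4)=8, a(5)=13, a(6)=21, a(7)=34, a(8)=55, a(9)=89, a(10)=144, a(11)=233, a(12)=377, a(13)=610, a(14)=987, a(15)=1597, a(16)=2584, a(17)=4181, a(18)=6765, a(19)=10946, a(20)=17711, a(21)=28657, a(22)=46368, a(23)=75025.

Final answer: 75025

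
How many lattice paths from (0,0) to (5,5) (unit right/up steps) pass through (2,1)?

Paths (0,0)->(2,1): C(3,1) = 3.
Paths (2,1)->(5,5): C(7,4) = 35.
By multiplication principle: 3 x 35.

Final answer: 105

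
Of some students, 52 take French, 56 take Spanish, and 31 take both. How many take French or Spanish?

|A union B| = |A| + |B| - |A intersect B| = 52 + 56 - 31.

Final answer: 77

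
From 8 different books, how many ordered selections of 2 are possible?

P(8,2) = 8!/(8-2)! = 8!/6!.

Final answer: P(8,2) = 56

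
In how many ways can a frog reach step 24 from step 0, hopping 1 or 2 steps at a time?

Let f(n) be the number of climbs. Removing the last move (1 or 2 steps) gives f(n) = f(n-1) + f(n-2); base cases f(1)=1, f(2)=2.
Building up term by term: f(1)=1, f(2)=2, f(3)=3, f(4)=5, f(5)=8, f(6)=13, f(7)=21, f(8)=34, f(9)=55, f(10)=89, f(11)=144, f(12)=233, f(13)=377, f(14)=610, f(15)=987, f(16)=1597, f(17)=2584, f(18)=4181, f(19)=6765, f(20)=10946, f(21)=17711, f(22)=28657, f(23)=46368, f(24)=75025.

Final answer: 75025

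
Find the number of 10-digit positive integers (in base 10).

First digit: 9 choices (1-9). Each of the remaining 9 digits: 10 choices.
Total: 9 x 10^9.

Final answer: 9000000000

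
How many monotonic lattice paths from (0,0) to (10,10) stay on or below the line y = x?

Total monotonic paths to (10,10): C(20,10) = 184756.
Paths that cross above y=x (reflection bijection): C(20,11) = 167960.
Valid Dyck paths: 184756 - 167960.
(Equivalently, C_{10} = C(20,10)/11 = 184756/11.)

Final answer: C_{10} = 16796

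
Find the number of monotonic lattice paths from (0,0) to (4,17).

Each path has 4 right steps and 17 up steps in some order (21 steps total).
Choose which 17 of the 21 steps are up: C(21,17).

Final answer: C(21,17) = 5985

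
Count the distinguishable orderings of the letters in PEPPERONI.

Letters (E:2, I:1, N:1, O:1, P:3, R:1). Total letters: 9.
Permutations = 9!/(3! x 2!).

Final answer: 30240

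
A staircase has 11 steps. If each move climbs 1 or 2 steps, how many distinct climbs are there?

Condition on the final move: it is a 1-step (f(n-1) ways to get there) or a 2-step (f(n-2) ways), so f(n) = f(n-1) + f(n-2), with f(1)=1, f(2)=2.
Computing successive values: f(1)=1, f(2)=2, f(3)=3, f(4)=5, f(5)=8, f(6)=13, f(7)=21, f(8)=34, f(9)=55, f(10)=89, f(11)=144.

Final answer: 144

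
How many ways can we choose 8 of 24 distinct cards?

C(24,8) = 24!/(8! x (24-8)!).

Final answer: C(24,8) = 735471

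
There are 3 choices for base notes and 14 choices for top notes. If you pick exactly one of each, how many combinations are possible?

By the multiplication principle: 3 x 14.

Final answer: 42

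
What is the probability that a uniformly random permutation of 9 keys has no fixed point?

Derangements satisfy D(n) = (n-1)(D(n-1) + D(n-2)), starting from D(0)=1, D(1)=0.
Building up: D(2)=1, D(3)=2, D(4)=9, D(5)=44, D(6)=265, D(7)=1854, D(8)=14833, D(9)=133496.
Total arrangements: 9! = 362880.
Probability = D(9)/9! = 16687/45360.

Final answer: D(9)/9! = 133496/362880 = 0.367879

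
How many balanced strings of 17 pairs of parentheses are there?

This is counted by the nth Catalan number C_n. Here n = 17 (pairs).
C_n = (2n)!/(n!(n+1)!), so C_{17} = 34!/(17! x 18!) = C(34,17)/18 = 2333606220/18.

Final answer: C_{17} = 129644790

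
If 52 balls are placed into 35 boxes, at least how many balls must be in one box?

By the pigeonhole principle: ceiling(52/35).

Final answer: 2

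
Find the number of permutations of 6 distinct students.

The number of ways to arrange 6 distinct objects is 6!.

Final answer: 6! = 720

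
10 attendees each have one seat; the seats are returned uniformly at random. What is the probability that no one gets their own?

Derangements satisfy D(n) = (n-1)(D(n-1) + D(n-2)), starting from D(0)=1, D(1)=0.
Building up: D(2)=1, D(3)=2, D(4)=9, D(5)=44, D(6)=265, D(7)=1854, D(8)=14833, D(9)=133496, D(10)=1334961.
Total arrangements: 10! = 3628800.
Probability = D(10)/10! = 16481/44800.

Final answer: D(10)/10! = 1334961/3628800 = 0.367879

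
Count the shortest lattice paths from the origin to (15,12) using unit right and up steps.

Each path has 15 right steps and 12 up steps in some order (27 steps total).
Choose which 12 of the 27 steps are up: C(27,12).

Final answer: C(27,12) = 17383860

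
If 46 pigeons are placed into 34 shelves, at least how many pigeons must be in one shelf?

By the pigeonhole principle: ceiling(46/34).

Final answer: 2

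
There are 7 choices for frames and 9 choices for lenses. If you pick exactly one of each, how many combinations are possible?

By the multiplication principle: 7 x 9.

Final answer: 63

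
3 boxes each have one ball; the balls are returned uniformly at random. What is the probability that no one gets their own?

Use the recurrence D(n) = (n-1)(D(n-1) + D(n-2)) with D(0)=1, D(1)=0.
Building up: D(2)=1, D(3)=2.
Total arrangements: 3! = 6.
Probability = D(3)/3! = 1/3.

Final answer: D(3)/3! = 2/6 = 0.333333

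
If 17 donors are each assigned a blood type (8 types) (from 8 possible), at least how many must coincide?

There are 8 possible values for blood type (8 types). With 17 donors and 8 categories, by pigeonhole: ceiling(17/8).

Final answer: 3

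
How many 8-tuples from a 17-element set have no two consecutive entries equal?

Let g(n) count such strings. g(1) = 17, and each valid string of length n-1 extends in 16 ways (any symbol but the last), so g(n) = 16 g(n-1).
Total: g(8) = 17 x 16^7.

Final answer: 17 x 16^{7} = 4563402752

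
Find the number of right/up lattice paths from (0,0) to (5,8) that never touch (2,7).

Total paths to (5,8): C(13,8) = 1287.
Paths through (2,7): C(9,7) x C(4,1) = 144.
Avoiding (2,7): 1287 - 144.

Final answer: 1143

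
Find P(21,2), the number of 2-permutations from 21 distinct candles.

P(21,2) = 21!/(21-2)! = 21!/19!.

Final answer: P(21,2) = 420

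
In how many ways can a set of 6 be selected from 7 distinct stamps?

C(7,6) = 7!/(6! x (7-6)!).

Final answer: C(7,6) = 7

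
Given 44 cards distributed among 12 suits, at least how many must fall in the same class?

By pigeonhole with 44 objects and 12 categories: ceiling(44/12).

Final answer: 4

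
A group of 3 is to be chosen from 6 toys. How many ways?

C(6,3) = 6!/(3! x (6-3)!).

Final answer: C(6,3) = 20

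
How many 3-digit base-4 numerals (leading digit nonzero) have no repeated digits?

The leading digit has 3 choices (anything but zero); the next has 3 (anything but the first), then 2, and so on, one fewer each time.
Total: 3 x 3 x 2.

Final answer: 18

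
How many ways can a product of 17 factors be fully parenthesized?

This is a standard Catalan-number count: the answer is C_n. Here n = 17 - 1 = 16.
Using C_0 = 1 and C_(k+1) = C_k x 2(2k+1)/(k+2), build up term by term: C_1=1, C_2=2, C_3=5, C_4=14, C_5=42, C_6=132, C_7=429, C_8=1430, C_9=4862, C_10=16796, C_11=58786, C_12=208012, C_13=742900, C_14=2674440, C_15=9694845, C_16=35357670.

Final answer: C_{16} = 35357670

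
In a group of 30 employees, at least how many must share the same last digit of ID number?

There are 10 possible values for last digit of ID number. With 30 employees and 10 categories, by pigeonhole: ceiling(30/10).

Final answer: 3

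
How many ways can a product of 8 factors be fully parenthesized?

This is a standard Catalan-number count: the answer is C_n. Here n = 8 - 1 = 7.
C_n = C(2n,n)/(n+1), so C_{7} = C(14,7)/8 = 3432/8.

Final answer: C_{7} = 429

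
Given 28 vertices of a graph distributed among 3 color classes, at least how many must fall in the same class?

By pigeonhole with 28 objects and 3 categories: ceiling(28/3).

Final answer: 10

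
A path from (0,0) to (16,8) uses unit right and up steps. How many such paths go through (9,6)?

Paths (0,0)->(9,6): C(15,6) = 5005.
Paths (9,6)->(16,8): C(9,2) = 36.
By multiplication principle: 5005 x 36.

Final answer: 180180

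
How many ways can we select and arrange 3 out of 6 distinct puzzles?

P(6,3) = 6!/(6-3)! = 6!/3!.

Final answer: P(6,3) = 120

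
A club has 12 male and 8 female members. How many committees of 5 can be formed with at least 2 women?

Sum over valid woman counts:
C(8,2)C(12,3) = 6160
C(8,3)C(12,2) = 3696
C(8,4)C(12,1) = 840
C(8,5)C(12,0) = 56
Total: 6160 + 3696 + 840 + 56.

Final answer: 10752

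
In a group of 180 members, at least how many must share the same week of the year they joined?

There are 52 possible values for week of the year they joined. With 180 members and 52 categories, by pigeonhole: ceiling(180/52).

Final answer: 4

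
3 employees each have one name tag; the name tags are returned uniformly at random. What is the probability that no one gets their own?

D(n) = (n-1)(D(n-1) + D(n-2)), D(0)=1, D(1)=0.
Building up: D(2)=1, D(3)=2.
Total arrangements: 3! = 6.
Probability = D(3)/3! = 1/3.

Final answer: D(3)/3! = 2/6 = 0.333333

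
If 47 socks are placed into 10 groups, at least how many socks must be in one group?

By the pigeonhole principle: ceiling(47/10).

Final answer: 5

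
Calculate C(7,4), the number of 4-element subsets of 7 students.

C(7,4) = 7!/(4! x (7-4)!).

Final answer: C(7,4) = 35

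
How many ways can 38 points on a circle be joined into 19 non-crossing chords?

This is counted by the nth Catalan number C_n. Here n = 38/2 = 19.
Using C_0 = 1 and C_(k+1) = C_k x 2(2k+1)/(k+2), build up term by term: C_1=1, C_2=2, C_3=5, C_4=14, C_5=42, C_6=132, C_7=429, C_8=1430, C_9=4862, C_10=16796, C_11=58786, C_12=208012, C_13=742900, C_14=2674440, C_15=9694845, C_16=35357670, C_17=129644790, C_18=477638700, C_19=1767263190.

Final answer: C_{19} = 1767263190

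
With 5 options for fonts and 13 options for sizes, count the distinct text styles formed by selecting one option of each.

By the multiplication principle: 5 x 13.

Final answer: 65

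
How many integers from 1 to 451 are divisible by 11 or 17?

Multiples of 11: 41. Multiples of 17: 26. Of both (lcm=187): 2.
By inclusion-exclusion: 41 + 26 - 2.

Final answer: 65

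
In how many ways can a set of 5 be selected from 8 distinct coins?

C(8,5) = 8!/(5! x 3!).

Final answer: \binom{8}{5} = 56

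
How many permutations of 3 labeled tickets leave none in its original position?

Derangements satisfy D(n) = (n-1)(D(n-1) + D(n-2)), starting from D(0)=1, D(1)=0.
D(2) = 1 x (0 + 1) = 1
D(3) = 2 x (D(2) + D(1)) = 2 x (1 + 0)

Final answer: D(3) = 2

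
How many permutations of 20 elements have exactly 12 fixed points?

Choose which 12 elements are fixed: C(20,12) = 125970.
Derange the remaining 8 using D(j) = (j-1)(D(j-1) + D(j-2)), D(0)=1, D(1)=0: D(2)=1, D(3)=2, D(4)=9, D(5)=44, D(6)=265, D(7)=1854, D(8)=14833.
Total: 125970 x 14833.

Final answer: C(20,12) D(8) = 1868513010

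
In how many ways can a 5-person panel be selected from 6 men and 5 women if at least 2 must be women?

Sum over valid woman counts:
C(5,2)C(6,3) = 200
C(5,3)C(6,2) = 150
C(5,4)C(6,1) = 30
C(5,5)C(6,0) = 1
Total: 200 + 150 + 30 + 1.

Final answer: 381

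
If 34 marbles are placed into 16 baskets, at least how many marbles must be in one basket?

By the pigeonhole principle: ceiling(34/16).

Final answer: 3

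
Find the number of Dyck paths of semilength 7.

Total monotonic paths to (7,7): C(14,7) = 3432.
Reflecting each bad path at its first crossing gives a bijection with paths to (6,8): C(14,8) = 3003.
Valid Dyck paths: 3432 - 3003.
(Equivalently, C_{7} = C(14,7)/8 = 3432/8.)

Final answer: C_{7} = 429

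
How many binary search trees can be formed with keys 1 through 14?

This is counted by the nth Catalan number C_n. Here n = 14.
C_n = C(2n,n) - C(2n,n+1), so C_{14} = C(28,14) - C(28,15) = 40116600 - 37442160.

Final answer: C_{14} = 2674440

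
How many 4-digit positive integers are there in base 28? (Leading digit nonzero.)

These are the integers in [28^3, 28^4), so the count is 28^4 - 28^3 = 27 x 28^3.

Final answer: 592704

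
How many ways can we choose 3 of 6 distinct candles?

C(6,3) = 6!/(3! x (6-3)!).

Final answer: C(6,3) = 20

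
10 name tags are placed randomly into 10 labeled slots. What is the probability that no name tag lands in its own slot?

Derangements satisfy D(n) = (n-1)(D(n-1) + D(n-2)), starting from D(0)=1, D(1)=0.
Building up: D(2)=1, D(3)=2, D(4)=9, D(5)=44, D(6)=265, D(7)=1854, D(8)=14833, D(9)=133496, D(10)=1334961.
Total arrangements: 10! = 3628800.
Probability = D(10)/10! = 16481/44800.

Final answer: D(10)/10! = 1334961/3628800 = 0.367879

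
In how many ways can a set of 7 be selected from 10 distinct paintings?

C(10,7) = 10!/(7! x 3!).

Final answer: \binom{10}{7} = 120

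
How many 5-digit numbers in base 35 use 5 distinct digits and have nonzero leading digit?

The leading digit has 34 choices (anything but zero); the next has 34 (anything but the first), then 33, and so on, one fewer each time.
Total: 34 x 34 x 33 x 32 x 31.

Final answer: 37842816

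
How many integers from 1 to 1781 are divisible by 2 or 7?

Multiples of 2: 890. Multiples of 7: 254. Of both (lcm=14): 127.
By inclusion-exclusion: 890 + 254 - 127.

Final answer: 1017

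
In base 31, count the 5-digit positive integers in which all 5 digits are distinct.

The leading digit has 30 choices (anything but zero); the next has 30 (anything but the first), then 29, and so on, one fewer each time.
Total: 30 x 30 x 29 x 28 x 27.

Final answer: 19731600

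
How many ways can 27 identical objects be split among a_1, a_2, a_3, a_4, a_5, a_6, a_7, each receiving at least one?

Substitute a'_i = a_i - 1 (so a'_i >= 0). Then sum a'_i = 27 - 7 = 20.
Stars and bars: C(20+7-1, 7-1) = C(26,6).

Final answer: C(26,6) = 230230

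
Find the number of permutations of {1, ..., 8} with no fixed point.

Use the recurrence D(n) = (n-1)(D(n-1) + D(n-2)) with D(0)=1, D(1)=0.
D(2) = 1 x (0 + 1) = 1
D(3) = 2 x (1 + 0) = 2
D(4) = 3 x (2 + 1) = 9
D(5) = 4 x (9 + 2) = 44
D(6) = 5 x (44 + 9) = 265
D(7) = 6 x (265 + 44) = 1854
D(8) = 7 x (D(7) + D(6)) = 7 x (1854 + 265)

Final answer: D(8) = 14833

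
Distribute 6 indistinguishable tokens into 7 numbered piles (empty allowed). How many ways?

Stars and bars: C(n+k-1, k-1) = C(12,6).

Final answer: C(12,6) = 924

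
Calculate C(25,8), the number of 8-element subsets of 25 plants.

C(25,8) = 25!/(8! x (25-8)!).

Final answer: C(25,8) = 1081575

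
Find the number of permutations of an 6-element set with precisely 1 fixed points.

Choose which 1 elements are fixed: C(6,1) = 6.
Derange the remaining 5 using D(j) = (j-1)(D(j-1) + D(j-2)), D(0)=1, D(1)=0: D(2)=1, D(3)=2, D(4)=9, D(5)=44.
Total: 6 x 44.

Final answer: C(6,1) D(5) = 264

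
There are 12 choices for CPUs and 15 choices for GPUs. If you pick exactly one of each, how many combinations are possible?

By the multiplication principle: 12 x 15.

Final answer: 180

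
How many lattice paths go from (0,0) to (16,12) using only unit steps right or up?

Each path has 16 right steps and 12 up steps in some order (28 steps total).
Choose which 12 of the 28 steps are up: C(28,12).

Final answer: C(28,12) = 30421755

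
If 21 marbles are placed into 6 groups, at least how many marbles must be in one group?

By the pigeonhole principle: ceiling(21/6).

Final answer: 4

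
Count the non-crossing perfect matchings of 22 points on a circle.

The structures are counted by the Catalan number C_n. Here n = 22/2 = 11.
Using C_0 = 1 and C_(k+1) = C_k x 2(2k+1)/(k+2), build up term by term: C_1=1, C_2=2, C_3=5, C_4=14, C_5=42, C_6=132, C_7=429, C_8=1430, C_9=4862, C_10=16796, C_11=58786.

Final answer: C_{11} = 58786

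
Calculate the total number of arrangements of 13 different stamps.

The number of ways to arrange 13 distinct objects is 13!.

Final answer: 13! = 6227020800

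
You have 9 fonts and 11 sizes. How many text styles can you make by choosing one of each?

By the multiplication principle: 9 x 11.

Final answer: 99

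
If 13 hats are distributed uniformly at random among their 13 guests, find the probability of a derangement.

D(n) = (n-1)(D(n-1) + D(n-2)), D(0)=1, D(1)=0.
Building up: D(2)=1, D(3)=2, D(4)=9, D(5)=44, D(6)=265, D(7)=1854, D(8)=14833, D(9)=133496, D(10)=1334961, D(11)=14684570, D(12)=176214841, D(13)=2290792932.
Total arrangements: 13! = 6227020800.
Probability = D(13)/13! = 63633137/172972800.

Final answer: D(13)/13! = 2290792932/6227020800 = 0.367879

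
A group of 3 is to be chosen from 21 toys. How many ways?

C(21,3) = 21!/(3! x 18!).

Final answer: \binom{21}{3} = 1330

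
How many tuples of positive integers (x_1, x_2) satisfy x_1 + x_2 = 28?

Substitute x'_i = x_i - 1 (so x'_i >= 0). Then sum x'_i = 28 - 2 = 26.
Stars and bars: C(26+2-1, 2-1) = C(27,1).

Final answer: C(27,1) = 27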